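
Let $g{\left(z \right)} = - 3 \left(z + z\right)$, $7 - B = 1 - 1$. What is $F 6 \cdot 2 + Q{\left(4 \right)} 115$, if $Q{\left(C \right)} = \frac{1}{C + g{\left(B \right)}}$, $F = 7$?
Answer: $\frac{3077}{38} \approx 80.974$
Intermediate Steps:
$B = 7$ ($B = 7 - \left(1 - 1\right) = 7 - 0 = 7 + 0 = 7$)
$g{\left(z \right)} = - 6 z$ ($g{\left(z \right)} = - 3 \cdot 2 z = - 6 z$)
$Q{\left(C \right)} = \frac{1}{-42 + C}$ ($Q{\left(C \right)} = \frac{1}{C - 42} = \frac{1}{-42 + C}$)
$F 6 \cdot 2 + Q{\left(4 \right)} 115 = 7 \cdot 6 \cdot 2 + \frac{1}{-42 + 4} \cdot 115 = 42 \cdot 2 + \frac{1}{-38} \cdot 115 = 84 - \frac{115}{38} = \frac{3077}{38}$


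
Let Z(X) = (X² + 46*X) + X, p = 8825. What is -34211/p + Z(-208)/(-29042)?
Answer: -49580287/9857525 ≈ -5.0297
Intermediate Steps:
Z(X) = X² + 47*X
-34211/p + Z(-208)/(-29042) = -34211/8825 - 208*(47 - 208)/(-29042) = -34211*1/8825 - 208*(-161)*(-1/29042) = -34211/8825 + 33488*(-1/29042) = -34211/8825 - 1288/1117 = -49580287/9857525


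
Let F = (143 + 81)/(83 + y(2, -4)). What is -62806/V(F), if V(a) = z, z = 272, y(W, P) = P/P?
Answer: -31403/136 ≈ -230.90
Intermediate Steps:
y(W, P) = 1
F = 8/3 (F = (143 + 81)/(83 + 1) = 224/84 = 224*(1/84) = 8/3 ≈ 2.6667)
V(a) = 272
-62806/V(F) = -62806/272 = -62806*1/272 = -31403/136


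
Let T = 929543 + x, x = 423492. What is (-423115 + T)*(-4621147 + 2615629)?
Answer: -1864971298560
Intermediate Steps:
T = 1353035 (T = 929543 + 423492 = 1353035)
(-423115 + T)*(-4621147 + 2615629) = (-423115 + 1353035)*(-4621147 + 2615629) = 929920*(-2005518) = -1864971298560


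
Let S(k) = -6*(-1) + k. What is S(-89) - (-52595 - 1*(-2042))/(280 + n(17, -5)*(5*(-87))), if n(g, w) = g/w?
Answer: -95444/1759 ≈ -54.260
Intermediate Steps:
S(k) = 6 + k
S(-89) - (-52595 - 1*(-2042))/(280 + n(17, -5)*(5*(-87))) = (6 - 89) - (-52595 - 1*(-2042))/(280 + (17/(-5))*(5*(-87))) = -83 - (-52595 + 2042)/(280 + (17*(-1/5))*(-435)) = -83 - (-50553)/(280 - 17/5*(-435)) = -83 - (-50553)/(280 + 1479) = -83 - (-50553)/1759 = -83 - 1*(-50553/1759) = -83 + 50553/1759 = -95444/1759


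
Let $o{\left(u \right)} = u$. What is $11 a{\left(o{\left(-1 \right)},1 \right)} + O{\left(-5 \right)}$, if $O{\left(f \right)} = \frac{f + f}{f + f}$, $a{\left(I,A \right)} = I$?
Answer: $-10$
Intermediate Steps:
$O{\left(f \right)} = 1$ ($O{\left(f \right)} = \frac{2 f}{2 f} = 2 f \frac{1}{2 f} = 1$)
$11 a{\left(o{\left(-1 \right)},1 \right)} + O{\left(-5 \right)} = 11 \left(-1\right) + 1 = -11 + 1 = -10$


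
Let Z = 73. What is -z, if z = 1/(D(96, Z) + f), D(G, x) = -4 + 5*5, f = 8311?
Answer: -1/8332 ≈ -0.00012002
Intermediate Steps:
D(G, x) = 21 (D(G, x) = -4 + 25 = 21)
z = 1/8332 (z = 1/(21 + 8311) = 1/8332 ≈ 0.00012002)
-z = -1*1/8332 = -1/8332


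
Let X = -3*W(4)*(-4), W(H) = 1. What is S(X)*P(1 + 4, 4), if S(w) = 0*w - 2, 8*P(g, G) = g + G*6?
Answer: -29/4 ≈ -7.2500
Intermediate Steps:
X = 12 (X = -3*1*(-4) = -3*(-4) = 12)
P(g, G) = g/8 + 3*G/4 (P(g, G) = (g + G*6)/8 = (g + 6*G)/8 = g/8 + 3*G/4)
S(w) = -2 (S(w) = 0 - 2 = -2)
S(X)*P(1 + 4, 4) = -2*((1 + 4)/8 + (¾)*4) = -2*((⅛)*5 + 3) = -2*(5/8 + 3) = -2*29/8 = -29/4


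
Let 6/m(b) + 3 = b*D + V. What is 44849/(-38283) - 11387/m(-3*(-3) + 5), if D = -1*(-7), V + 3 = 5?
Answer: -2013587411/10938 ≈ -1.8409e+5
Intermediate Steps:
V = 2 (V = -3 + 5 = 2)
D = 7
m(b) = 6/(-1 + 7*b) (m(b) = 6/(-3 + (b*7 + 2)) = 6/(-3 + (7*b + 2)) = 6/(-3 + (2 + 7*b)) = 6/(-1 + 7*b))
44849/(-38283) - 11387/m(-3*(-3) + 5) = 44849/(-38283) - (-11387/6 + 79709*(-3*(-3) + 5)/6) = 44849*(-1/38283) - (-11387/6 + 79709*(9 + 5)/6) = -6407/5469 - 11387/(6/(-1 + 7*14)) = -6407/5469 - 11387/(6/(-1 + 98)) = -6407/5469 - 11387/(6/97) = -6407/5469 - 11387/(6*(1/97)) = -6407/5469 - 11387/6/97 = -6407/5469 - 11387*97/6 = -6407/5469 - 1104539/6 = -2013587411/10938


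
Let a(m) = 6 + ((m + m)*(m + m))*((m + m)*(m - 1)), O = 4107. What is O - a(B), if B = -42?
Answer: -25482171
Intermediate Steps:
a(m) = 6 + 8*m³*(-1 + m) (a(m) = 6 + ((2*m)*(2*m))*((2*m)*(-1 + m)) = 6 + (4*m²)*(2*m*(-1 + m)) = 6 + 8*m³*(-1 + m))
O - a(B) = 4107 - (6 - 8*(-42)³ + 8*(-42)⁴) = 4107 - (6 - 8*(-74088) + 8*3111696) = 4107 - (6 + 592704 + 24893568) = 4107 - 1*25486278 = 4107 - 25486278 = -25482171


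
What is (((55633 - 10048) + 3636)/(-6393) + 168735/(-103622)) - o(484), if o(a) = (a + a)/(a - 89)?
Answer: -1027333963981/87223300390 ≈ -11.778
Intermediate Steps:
o(a) = 2*a/(-89 + a) (o(a) = (2*a)/(-89 + a) = 2*a/(-89 + a))
(((55633 - 10048) + 3636)/(-6393) + 168735/(-103622)) - o(484) = (((55633 - 10048) + 3636)/(-6393) + 168735/(-103622)) - 2*484/(-89 + 484) = ((45585 + 3636)*(-1/6393) + 168735*(-1/103622)) - 2*484/395 = (49221*(-1/6393) - 168735/103622) - 2*484/395 = (-16407/2131 - 168735/103622) - 1*968/395 = -2059700439/220818482 - 968/395 = -1027333963981/87223300390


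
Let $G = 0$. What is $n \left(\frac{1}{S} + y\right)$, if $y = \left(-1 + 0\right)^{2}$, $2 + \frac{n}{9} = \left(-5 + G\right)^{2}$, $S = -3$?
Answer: $138$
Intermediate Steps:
$n = 207$ ($n = -18 + 9 \left(-5 + 0\right)^{2} = -18 + 9 \left(-5\right)^{2} = -18 + 9 \cdot 25 = -18 + 225 = 207$)
$y = 1$ ($y = \left(-1\right)^{2} = 1$)
$n \left(\frac{1}{S} + y\right) = 207 \left(\frac{1}{-3} + 1\right) = 207 \left(- \frac{1}{3} + 1\right) = 207 \cdot \frac{2}{3} = 138$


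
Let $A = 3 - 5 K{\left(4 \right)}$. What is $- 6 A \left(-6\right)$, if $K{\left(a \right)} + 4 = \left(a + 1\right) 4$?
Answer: $-2772$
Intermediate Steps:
$K{\left(a \right)} = 4 a$ ($K{\left(a \right)} = -4 + \left(a + 1\right) 4 = -4 + \left(1 + a\right) 4 = -4 + \left(4 + 4 a\right) = 4 a$)
$A = -77$ ($A = 3 - 5 \cdot 4 \cdot 4 = 3 - 80 = -77$)
$- 6 A \left(-6\right) = \left(-6\right) \left(-77\right) \left(-6\right) = 462 \left(-6\right) = -2772$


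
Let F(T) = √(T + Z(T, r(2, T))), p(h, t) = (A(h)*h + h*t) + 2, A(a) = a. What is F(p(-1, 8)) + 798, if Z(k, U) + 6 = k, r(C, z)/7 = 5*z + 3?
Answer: 798 + 4*I ≈ 798.0 + 4.0*I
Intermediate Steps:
r(C, z) = 21 + 35*z (r(C, z) = 7*(5*z + 3) = 7*(3 + 5*z) = 21 + 35*z)
p(h, t) = 2 + h² + h*t (p(h, t) = (h*h + h*t) + 2 = (h² + h*t) + 2 = 2 + h² + h*t)
Z(k, U) = -6 + k
F(T) = √(-6 + 2*T) (F(T) = √(T + (-6 + T)) = √(-6 + 2*T))
F(p(-1, 8)) + 798 = √(-6 + 2*(2 + (-1)² - 1*8)) + 798 = √(-6 + 2*(2 + 1 - 8)) + 798 = √(-6 + 2*(-5)) + 798 = √(-6 - 10) + 798 = √(-16) + 798 = 4*I + 798 = 798 + 4*I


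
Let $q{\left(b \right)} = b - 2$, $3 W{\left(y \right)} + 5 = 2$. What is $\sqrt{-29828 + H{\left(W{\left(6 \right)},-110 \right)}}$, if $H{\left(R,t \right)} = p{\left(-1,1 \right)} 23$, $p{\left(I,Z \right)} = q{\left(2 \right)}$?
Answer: $2 i \sqrt{7457} \approx 172.71 i$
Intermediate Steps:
$W{\left(y \right)} = -1$ ($W{\left(y \right)} = - \frac{5}{3} + \frac{1}{3} \cdot 2 = - \frac{5}{3} + \frac{2}{3} = -1$)
$q{\left(b \right)} = -2 + b$ ($q{\left(b \right)} = b - 2 = -2 + b$)
$p{\left(I,Z \right)} = 0$ ($p{\left(I,Z \right)} = -2 + 2 = 0$)
$H{\left(R,t \right)} = 0$ ($H{\left(R,t \right)} = 0 \cdot 23 = 0$)
$\sqrt{-29828 + H{\left(W{\left(6 \right)},-110 \right)}} = \sqrt{-29828 + 0} = \sqrt{-29828} = 2 i \sqrt{7457}$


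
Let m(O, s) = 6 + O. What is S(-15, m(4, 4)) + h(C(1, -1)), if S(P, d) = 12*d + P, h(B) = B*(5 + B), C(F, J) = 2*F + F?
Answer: 129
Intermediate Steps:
C(F, J) = 3*F
S(P, d) = P + 12*d
S(-15, m(4, 4)) + h(C(1, -1)) = (-15 + 12*(6 + 4)) + (3*1)*(5 + 3*1) = (-15 + 12*10) + 3*(5 + 3) = (-15 + 120) + 3*8 = 105 + 24 = 129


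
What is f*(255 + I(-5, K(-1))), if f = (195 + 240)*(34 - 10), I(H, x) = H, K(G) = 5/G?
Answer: 2610000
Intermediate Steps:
f = 10440 (f = 435*24 = 10440)
f*(255 + I(-5, K(-1))) = 10440*(255 - 5) = 10440*250 = 2610000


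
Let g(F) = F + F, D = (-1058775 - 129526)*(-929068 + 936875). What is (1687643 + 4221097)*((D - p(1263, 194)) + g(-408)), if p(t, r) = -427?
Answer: -54815772705827040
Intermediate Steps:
D = -9277065907 (D = -1188301*7807 = -9277065907)
g(F) = 2*F
(1687643 + 4221097)*((D - p(1263, 194)) + g(-408)) = (1687643 + 4221097)*((-9277065907 - 1*(-427)) + 2*(-408)) = 5908740*((-9277065907 + 427) - 816) = 5908740*(-9277065480 - 816) = 5908740*(-9277066296) = -54815772705827040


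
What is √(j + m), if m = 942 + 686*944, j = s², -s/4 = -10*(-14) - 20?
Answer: √878926 ≈ 937.51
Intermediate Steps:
s = -480 (s = -4*(-10*(-14) - 20) = -4*(140 - 20) = -4*120 = -480)
j = 230400 (j = (-480)² = 230400)
m = 648526 (m = 942 + 647584 = 648526)
√(j + m) = √(230400 + 648526) = √878926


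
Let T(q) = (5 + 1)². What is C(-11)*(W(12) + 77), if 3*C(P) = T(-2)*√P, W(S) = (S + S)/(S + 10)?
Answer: 10308*I*√11/11 ≈ 3108.0*I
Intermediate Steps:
T(q) = 36 (T(q) = 6² = 36)
W(S) = 2*S/(10 + S) (W(S) = (2*S)/(10 + S) = 2*S/(10 + S))
C(P) = 12*√P (C(P) = (36*√P)/3 = 12*√P)
C(-11)*(W(12) + 77) = (12*√(-11))*(2*12/(10 + 12) + 77) = (12*(I*√11))*(2*12/22 + 77) = (12*I*√11)*(2*12*(1/22) + 77) = (12*I*√11)*(12/11 + 77) = (12*I*√11)*(859/11) = 10308*I*√11/11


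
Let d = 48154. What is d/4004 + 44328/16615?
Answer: 488784011/33263230 ≈ 14.694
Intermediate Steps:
d/4004 + 44328/16615 = 48154/4004 + 44328/16615 = 48154*(1/4004) + 44328*(1/16615) = 24077/2002 + 44328/16615 = 488784011/33263230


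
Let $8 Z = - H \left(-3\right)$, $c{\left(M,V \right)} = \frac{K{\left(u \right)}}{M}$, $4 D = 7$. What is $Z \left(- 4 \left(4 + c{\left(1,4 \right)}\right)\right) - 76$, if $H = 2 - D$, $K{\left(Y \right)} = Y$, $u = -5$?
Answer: $- \frac{605}{8} \approx -75.625$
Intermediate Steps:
$D = \frac{7}{4}$ ($D = \frac{1}{4} \cdot 7 = \frac{7}{4} \approx 1.75$)
$H = \frac{1}{4}$ ($H = 2 - \frac{7}{4} = \frac{1}{4} \approx 0.25$)
$c{\left(M,V \right)} = - \frac{5}{M}$
$Z = \frac{3}{32}$ ($Z = \frac{\left(-1\right) \frac{1}{4} \left(-3\right)}{8} = \frac{\left(-1\right) \left(- \frac{3}{4}\right)}{8} = \frac{1}{8} \cdot \frac{3}{4} = \frac{3}{32} \approx 0.09375$)
$Z \left(- 4 \left(4 + c{\left(1,4 \right)}\right)\right) - 76 = \frac{3 \left(- 4 \left(4 - \frac{5}{1}\right)\right)}{32} - 76 = \frac{3 \left(- 4 \left(4 - 5\right)\right)}{32} - 76 = \frac{3 \left(\left(-4\right) \left(-1\right)\right)}{32} - 76 = \frac{3}{32} \cdot 4 - 76 = \frac{3}{8} - 76 = - \frac{605}{8}$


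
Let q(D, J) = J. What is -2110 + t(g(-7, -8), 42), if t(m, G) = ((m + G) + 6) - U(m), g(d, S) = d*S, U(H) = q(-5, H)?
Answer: -2062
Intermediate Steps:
U(H) = H
g(d, S) = S*d
t(m, G) = 6 + G (t(m, G) = ((m + G) + 6) - m = ((G + m) + 6) - m = (6 + G + m) - m = 6 + G)
-2110 + t(g(-7, -8), 42) = -2110 + (6 + 42) = -2110 + 48 = -2062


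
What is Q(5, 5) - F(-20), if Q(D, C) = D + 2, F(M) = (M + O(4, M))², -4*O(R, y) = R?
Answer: -434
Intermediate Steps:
O(R, y) = -R/4
F(M) = (-1 + M)² (F(M) = (M - ¼*4)² = (M - 1)² = (-1 + M)²)
Q(D, C) = 2 + D
Q(5, 5) - F(-20) = (2 + 5) - (-1 - 20)² = 7 - 1*(-21)² = 7 - 1*441 = 7 - 441 = -434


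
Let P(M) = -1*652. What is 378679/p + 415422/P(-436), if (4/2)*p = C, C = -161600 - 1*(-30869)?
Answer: -27401165449/42618306 ≈ -642.94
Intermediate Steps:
P(M) = -652
C = -130731 (C = -161600 + 30869 = -130731)
p = -130731/2 (p = (½)*(-130731) = -130731/2 ≈ -65366.)
378679/p + 415422/P(-436) = 378679/(-130731/2) + 415422/(-652) = 378679*(-2/130731) + 415422*(-1/652) = -757358/130731 - 207711/326 = -27401165449/42618306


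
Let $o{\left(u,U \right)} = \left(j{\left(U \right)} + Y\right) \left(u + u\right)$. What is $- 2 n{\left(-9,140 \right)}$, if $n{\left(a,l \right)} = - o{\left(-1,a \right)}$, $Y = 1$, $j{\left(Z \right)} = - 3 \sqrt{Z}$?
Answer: $-4 + 36 i \approx -4.0 + 36.0 i$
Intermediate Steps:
$o{\left(u,U \right)} = 2 u \left(1 - 3 \sqrt{U}\right)$ ($o{\left(u,U \right)} = \left(- 3 \sqrt{U} + 1\right) \left(u + u\right) = \left(1 - 3 \sqrt{U}\right) 2 u = 2 u \left(1 - 3 \sqrt{U}\right)$)
$n{\left(a,l \right)} = 2 - 6 \sqrt{a}$ ($n{\left(a,l \right)} = - 2 \left(-1\right) \left(1 - 3 \sqrt{a}\right) = - (-2 + 6 \sqrt{a}) = 2 - 6 \sqrt{a}$)
$- 2 n{\left(-9,140 \right)} = - 2 \left(2 - 6 \sqrt{-9}\right) = - 2 \left(2 - 6 \cdot 3 i\right) = - 2 \left(2 - 18 i\right) = -4 + 36 i$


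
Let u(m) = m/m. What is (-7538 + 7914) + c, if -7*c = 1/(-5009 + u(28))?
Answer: 13181057/35056 ≈ 376.00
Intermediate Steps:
u(m) = 1
c = 1/35056 (c = -1/(7*(-5009 + 1)) = -⅐/(-5008) = -⅐*(-1/5008) = 1/35056 ≈ 2.8526e-5)
(-7538 + 7914) + c = (-7538 + 7914) + 1/35056 = 376 + 1/35056 = 13181057/35056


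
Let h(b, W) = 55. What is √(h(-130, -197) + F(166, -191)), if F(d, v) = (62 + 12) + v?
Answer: I*√62 ≈ 7.874*I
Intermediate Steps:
F(d, v) = 74 + v
√(h(-130, -197) + F(166, -191)) = √(55 + (74 - 191)) = √(55 - 117) = √(-62) = I*√62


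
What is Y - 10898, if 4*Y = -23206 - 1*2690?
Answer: -17372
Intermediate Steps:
Y = -6474 (Y = (-23206 - 1*2690)/4 = (-23206 - 2690)/4 = (¼)*(-25896) = -6474)
Y - 10898 = -6474 - 10898 = -17372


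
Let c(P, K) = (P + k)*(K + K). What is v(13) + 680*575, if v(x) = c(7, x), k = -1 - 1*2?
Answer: 391104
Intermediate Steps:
k = -3 (k = -1 - 2 = -3)
c(P, K) = 2*K*(-3 + P) (c(P, K) = (P - 3)*(K + K) = (-3 + P)*(2*K) = 2*K*(-3 + P))
v(x) = 8*x (v(x) = 2*x*(-3 + 7) = 2*x*4 = 8*x)
v(13) + 680*575 = 8*13 + 680*575 = 104 + 391000 = 391104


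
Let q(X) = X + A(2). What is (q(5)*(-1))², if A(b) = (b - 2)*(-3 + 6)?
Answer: 25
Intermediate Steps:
A(b) = -6 + 3*b (A(b) = (-2 + b)*3 = -6 + 3*b)
q(X) = X (q(X) = X + (-6 + 3*2) = X + (-6 + 6) = X + 0 = X)
(q(5)*(-1))² = (5*(-1))² = (-5)² = 25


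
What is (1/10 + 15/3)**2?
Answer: 2601/100 ≈ 26.010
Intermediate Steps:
(1/10 + 15/3)**2 = (1*(1/10) + 15*(1/3))**2 = (1/10 + 5)**2 = (51/10)**2 = 2601/100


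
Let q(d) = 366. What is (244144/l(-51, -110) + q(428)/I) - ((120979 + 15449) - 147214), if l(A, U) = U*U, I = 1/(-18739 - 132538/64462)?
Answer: -667712594054234/97498775 ≈ -6.8484e+6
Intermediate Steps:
I = -32231/604042978 (I = 1/(-18739 - 132538*1/64462) = 1/(-18739 - 66269/32231) = 1/(-604042978/32231) = -32231/604042978 ≈ -5.3359e-5)
l(A, U) = U²
(244144/l(-51, -110) + q(428)/I) - ((120979 + 15449) - 147214) = (244144/((-110)²) + 366/(-32231/604042978)) - ((120979 + 15449) - 147214) = (244144/12100 + 366*(-604042978/32231)) - (136428 - 147214) = (244144*(1/12100) - 221079729948/32231) - 1*(-10786) = (61036/3025 - 221079729948/32231) + 10786 = -668764215841384/97498775 + 10786 = -667712594054234/97498775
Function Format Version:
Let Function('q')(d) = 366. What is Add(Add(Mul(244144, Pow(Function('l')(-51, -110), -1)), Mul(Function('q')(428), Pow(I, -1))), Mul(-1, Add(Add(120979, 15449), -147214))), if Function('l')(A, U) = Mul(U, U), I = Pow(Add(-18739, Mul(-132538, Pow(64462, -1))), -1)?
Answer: Rational(-667712594054234, 97498775) ≈ -6.8484e+6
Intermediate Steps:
I = Rational(-32231, 604042978) (I = Pow(Add(-18739, Mul(-132538, Rational(1, 64462))), -1) = Pow(Add(-18739, Rational(-66269, 32231)), -1) = Pow(Rational(-604042978, 32231), -1) = Rational(-32231, 604042978) ≈ -5.3359e-5)
Function('l')(A, U) = Pow(U, 2)
Add(Add(Mul(244144, Pow(Function('l')(-51, -110), -1)), Mul(Function('q')(428), Pow(I, -1))), Mul(-1, Add(Add(120979, 15449), -147214))) = Add(Add(Mul(244144, Pow(Pow(-110, 2), -1)), Mul(366, Pow(Rational(-32231, 604042978), -1))), Mul(-1, Add(Add(120979, 15449), -147214))) = Add(Add(Mul(244144, Pow(12100, -1)), Mul(366, Rational(-604042978, 32231))), Mul(-1, Add(136428, -147214))) = Add(Add(Mul(244144, Rational(1, 12100)), Rational(-221079729948, 32231)), Mul(-1, -10786)) = Add(Add(Rational(61036, 3025), Rational(-221079729948, 32231)), 10786) = Add(Rational(-668764215841384, 97498775), 10786) = Rational(-667712594054234, 97498775)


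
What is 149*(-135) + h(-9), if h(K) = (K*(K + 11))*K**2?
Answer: -21573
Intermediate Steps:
h(K) = K**3*(11 + K) (h(K) = (K*(11 + K))*K**2 = K**3*(11 + K))
149*(-135) + h(-9) = 149*(-135) + (-9)**3*(11 - 9) = -20115 - 729*2 = -20115 - 1458 = -21573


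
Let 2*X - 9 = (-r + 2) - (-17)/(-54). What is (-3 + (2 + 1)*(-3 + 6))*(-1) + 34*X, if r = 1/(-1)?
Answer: 10403/54 ≈ 192.65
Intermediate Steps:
r = -1
X = 631/108 (X = 9/2 + ((-1*(-1) + 2) - (-17)/(-54))/2 = 9/2 + ((1 + 2) - (-17)*(-1)/54)/2 = 9/2 + (3 - 1*17/54)/2 = 9/2 + (3 - 17/54)/2 = 9/2 + (½)*(145/54) = 9/2 + 145/108 = 631/108 ≈ 5.8426)
(-3 + (2 + 1)*(-3 + 6))*(-1) + 34*X = (-3 + (2 + 1)*(-3 + 6))*(-1) + 34*(631/108) = (-3 + 3*3)*(-1) + 10727/54 = (-3 + 9)*(-1) + 10727/54 = 6*(-1) + 10727/54 = -6 + 10727/54 = 10403/54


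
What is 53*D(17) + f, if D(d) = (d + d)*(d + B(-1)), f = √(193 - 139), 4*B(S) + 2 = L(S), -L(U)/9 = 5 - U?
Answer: 5406 + 3*√6 ≈ 5413.4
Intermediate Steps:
L(U) = -45 + 9*U (L(U) = -9*(5 - U) = -45 + 9*U)
B(S) = -47/4 + 9*S/4 (B(S) = -½ + (-45 + 9*S)/4 = -½ + (-45/4 + 9*S/4) = -47/4 + 9*S/4)
f = 3*√6 (f = √54 = 3*√6 ≈ 7.3485)
D(d) = 2*d*(-14 + d) (D(d) = (d + d)*(d + (-47/4 + (9/4)*(-1))) = (2*d)*(d + (-47/4 - 9/4)) = (2*d)*(d - 14) = (2*d)*(-14 + d) = 2*d*(-14 + d))
53*D(17) + f = 53*(2*17*(-14 + 17)) + 3*√6 = 53*(2*17*3) + 3*√6 = 53*102 + 3*√6 = 5406 + 3*√6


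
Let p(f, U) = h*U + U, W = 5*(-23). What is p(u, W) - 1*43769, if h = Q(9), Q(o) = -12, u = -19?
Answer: -42504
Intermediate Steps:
W = -115
h = -12
p(f, U) = -11*U (p(f, U) = -12*U + U = -11*U)
p(u, W) - 1*43769 = -11*(-115) - 1*43769 = 1265 - 43769 = -42504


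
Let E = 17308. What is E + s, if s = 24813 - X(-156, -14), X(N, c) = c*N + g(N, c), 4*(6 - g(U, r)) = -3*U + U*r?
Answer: 40594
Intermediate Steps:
g(U, r) = 6 + 3*U/4 - U*r/4 (g(U, r) = 6 - (-3*U + U*r)/4 = 6 + (3*U/4 - U*r/4) = 6 + 3*U/4 - U*r/4)
X(N, c) = 6 + 3*N/4 + 3*N*c/4 (X(N, c) = c*N + (6 + 3*N/4 - N*c/4) = N*c + (6 + 3*N/4 - N*c/4) = 6 + 3*N/4 + 3*N*c/4)
s = 23286 (s = 24813 - (6 + (¾)*(-156) + (¾)*(-156)*(-14)) = 24813 - (6 - 117 + 1638) = 24813 - 1*1527 = 24813 - 1527 = 23286)
E + s = 17308 + 23286 = 40594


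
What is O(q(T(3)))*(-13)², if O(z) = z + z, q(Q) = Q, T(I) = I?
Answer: 1014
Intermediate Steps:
O(z) = 2*z
O(q(T(3)))*(-13)² = (2*3)*(-13)² = 6*169 = 1014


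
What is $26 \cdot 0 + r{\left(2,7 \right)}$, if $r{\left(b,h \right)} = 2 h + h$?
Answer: $21$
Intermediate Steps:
$r{\left(b,h \right)} = 3 h$
$26 \cdot 0 + r{\left(2,7 \right)} = 26 \cdot 0 + 3 \cdot 7 = 0 + 21 = 21$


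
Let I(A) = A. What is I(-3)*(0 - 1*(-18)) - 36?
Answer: -90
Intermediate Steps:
I(-3)*(0 - 1*(-18)) - 36 = -3*(0 - 1*(-18)) - 36 = -3*(0 + 18) - 36 = -3*18 - 36 = -54 - 36 = -90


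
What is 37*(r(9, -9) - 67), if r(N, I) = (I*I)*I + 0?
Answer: -29452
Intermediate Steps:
r(N, I) = I³ (r(N, I) = I²*I + 0 = I³ + 0 = I³)
37*(r(9, -9) - 67) = 37*((-9)³ - 67) = 37*(-729 - 67) = 37*(-796) = -29452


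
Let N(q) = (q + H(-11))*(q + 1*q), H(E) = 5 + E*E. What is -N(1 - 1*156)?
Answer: -8990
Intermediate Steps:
H(E) = 5 + E²
N(q) = 2*q*(126 + q) (N(q) = (q + (5 + (-11)²))*(q + 1*q) = (q + (5 + 121))*(q + q) = (q + 126)*(2*q) = (126 + q)*(2*q) = 2*q*(126 + q))
-N(1 - 1*156) = -2*(1 - 1*156)*(126 + (1 - 1*156)) = -2*(1 - 156)*(126 + (1 - 156)) = -2*(-155)*(126 - 155) = -2*(-155)*(-29) = -1*8990 = -8990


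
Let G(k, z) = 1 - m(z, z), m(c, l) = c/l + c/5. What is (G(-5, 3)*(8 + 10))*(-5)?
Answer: 54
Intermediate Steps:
m(c, l) = c/5 + c/l (m(c, l) = c/l + c*(1/5) = c/l + c/5 = c/5 + c/l)
G(k, z) = -z/5 (G(k, z) = 1 - (z/5 + z/z) = 1 - (z/5 + 1) = 1 - (1 + z/5) = 1 + (-1 - z/5) = -z/5)
(G(-5, 3)*(8 + 10))*(-5) = ((-1/5*3)*(8 + 10))*(-5) = -3/5*18*(-5) = -54/5*(-5) = 54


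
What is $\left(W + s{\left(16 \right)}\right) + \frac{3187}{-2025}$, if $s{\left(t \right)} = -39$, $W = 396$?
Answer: $\frac{719738}{2025} \approx 355.43$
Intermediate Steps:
$\left(W + s{\left(16 \right)}\right) + \frac{3187}{-2025} = \left(396 - 39\right) + \frac{3187}{-2025} = 357 + 3187 \left(- \frac{1}{2025}\right) = 357 - \frac{3187}{2025} = \frac{719738}{2025}$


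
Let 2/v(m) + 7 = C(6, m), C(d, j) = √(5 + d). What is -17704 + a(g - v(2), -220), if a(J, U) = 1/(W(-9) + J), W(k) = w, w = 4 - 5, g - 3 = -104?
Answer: -3474411931/196250 - √11/196250 ≈ -17704.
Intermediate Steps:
g = -101 (g = 3 - 104 = -101)
w = -1
W(k) = -1
v(m) = 2/(-7 + √11) (v(m) = 2/(-7 + √(5 + 6)) = 2/(-7 + √11))
a(J, U) = 1/(-1 + J)
-17704 + a(g - v(2), -220) = -17704 + 1/(-1 + (-101 - (-7/19 - √11/19))) = -17704 + 1/(-1 + (-101 + (7/19 + √11/19))) = -17704 + 1/(-1 + (-1912/19 + √11/19)) = -17704 + 1/(-1931/19 + √11/19)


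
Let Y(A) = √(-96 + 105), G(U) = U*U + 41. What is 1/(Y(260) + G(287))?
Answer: 1/82413 ≈ 1.2134e-5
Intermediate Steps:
G(U) = 41 + U² (G(U) = U² + 41 = 41 + U²)
Y(A) = 3 (Y(A) = √9 = 3)
1/(Y(260) + G(287)) = 1/(3 + (41 + 287²)) = 1/(3 + (41 + 82369)) = 1/(3 + 82410) = 1/82413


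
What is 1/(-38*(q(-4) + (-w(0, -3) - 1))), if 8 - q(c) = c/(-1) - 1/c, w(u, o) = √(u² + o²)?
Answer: 2/19 ≈ 0.10526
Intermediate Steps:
w(u, o) = √(o² + u²)
q(c) = 8 + c + 1/c (q(c) = 8 - (c/(-1) - 1/c) = 8 - (c*(-1) - 1/c) = 8 - (-c - 1/c) = 8 + (c + 1/c) = 8 + c + 1/c)
1/(-38*(q(-4) + (-w(0, -3) - 1))) = 1/(-38*((8 - 4 + 1/(-4)) + (-√((-3)² + 0²) - 1))) = 1/(-38*((8 - 4 - ¼) + (-√(9 + 0) - 1))) = 1/(-38*(15/4 + (-√9 - 1))) = 1/(-38*(15/4 + (-1*3 - 1))) = 1/(-38*(15/4 + (-3 - 1))) = 1/(-38*(15/4 - 4)) = 1/(-38*(-¼)) = 1/(19/2) = 2/19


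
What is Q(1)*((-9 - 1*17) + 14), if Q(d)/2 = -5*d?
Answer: 120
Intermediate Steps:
Q(d) = -10*d (Q(d) = 2*(-5*d) = -10*d)
Q(1)*((-9 - 1*17) + 14) = (-10*1)*((-9 - 1*17) + 14) = -10*((-9 - 17) + 14) = -10*(-26 + 14) = -10*(-12) = 120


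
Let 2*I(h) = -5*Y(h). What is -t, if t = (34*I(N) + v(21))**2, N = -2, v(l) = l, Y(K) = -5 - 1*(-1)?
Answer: -130321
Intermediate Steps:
Y(K) = -4 (Y(K) = -5 + 1 = -4)
I(h) = 10 (I(h) = (-5*(-4))/2 = (1/2)*20 = 10)
t = 130321 (t = (34*10 + 21)**2 = (340 + 21)**2 = 361**2 = 130321)
-t = -1*130321 = -130321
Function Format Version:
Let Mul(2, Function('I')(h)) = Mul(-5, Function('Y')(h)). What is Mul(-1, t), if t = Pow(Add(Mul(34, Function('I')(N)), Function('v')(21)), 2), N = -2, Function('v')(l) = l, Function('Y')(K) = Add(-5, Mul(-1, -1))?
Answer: -130321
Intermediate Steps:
Function('Y')(K) = -4 (Function('Y')(K) = Add(-5, 1) = -4)
Function('I')(h) = 10 (Function('I')(h) = Mul(Rational(1, 2), Mul(-5, -4)) = Mul(Rational(1, 2), 20) = 10)
t = 130321 (t = Pow(Add(Mul(34, 10), 21), 2) = Pow(Add(340, 21), 2) = Pow(361, 2) = 130321)
Mul(-1, t) = Mul(-1, 130321) = -130321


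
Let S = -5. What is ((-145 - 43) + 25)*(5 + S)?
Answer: 0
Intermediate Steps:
((-145 - 43) + 25)*(5 + S) = ((-145 - 43) + 25)*(5 - 5) = (-188 + 25)*0 = -163*0 = 0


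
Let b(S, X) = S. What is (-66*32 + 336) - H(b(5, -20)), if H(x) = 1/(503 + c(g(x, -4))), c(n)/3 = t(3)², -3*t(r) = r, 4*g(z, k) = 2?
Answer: -898657/506 ≈ -1776.0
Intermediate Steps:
g(z, k) = ½ (g(z, k) = (¼)*2 = ½)
t(r) = -r/3
c(n) = 3 (c(n) = 3*(-⅓*3)² = 3*(-1)² = 3*1 = 3)
H(x) = 1/506 (H(x) = 1/(503 + 3) = 1/506)
(-66*32 + 336) - H(b(5, -20)) = (-66*32 + 336) - 1*1/506 = (-2112 + 336) - 1/506 = -1776 - 1/506 = -898657/506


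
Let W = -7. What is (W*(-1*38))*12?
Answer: 3192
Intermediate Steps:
(W*(-1*38))*12 = -(-7)*38*12 = -7*(-38)*12 = 266*12 = 3192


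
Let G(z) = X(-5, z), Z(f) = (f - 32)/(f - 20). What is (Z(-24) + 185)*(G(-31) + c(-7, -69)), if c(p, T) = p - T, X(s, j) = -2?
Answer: 122940/11 ≈ 11176.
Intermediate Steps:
Z(f) = (-32 + f)/(-20 + f)
G(z) = -2
(Z(-24) + 185)*(G(-31) + c(-7, -69)) = ((-32 - 24)/(-20 - 24) + 185)*(-2 + (-7 - 1*(-69))) = (-56/(-44) + 185)*(-2 + (-7 + 69)) = (-1/44*(-56) + 185)*(-2 + 62) = (14/11 + 185)*60 = (2049/11)*60 = 122940/11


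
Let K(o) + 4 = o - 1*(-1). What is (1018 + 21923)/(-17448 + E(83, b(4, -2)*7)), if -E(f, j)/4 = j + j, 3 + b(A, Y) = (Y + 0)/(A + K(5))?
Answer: -68823/51784 ≈ -1.3290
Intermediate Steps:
K(o) = -3 + o (K(o) = -4 + (o - 1*(-1)) = -4 + (o + 1) = -4 + (1 + o) = -3 + o)
b(A, Y) = -3 + Y/(2 + A) (b(A, Y) = -3 + (Y + 0)/(A + (-3 + 5)) = -3 + Y/(A + 2) = -3 + Y/(2 + A))
E(f, j) = -8*j (E(f, j) = -4*(j + j) = -8*j)
(1018 + 21923)/(-17448 + E(83, b(4, -2)*7)) = (1018 + 21923)/(-17448 - 8*(-6 - 2 - 3*4)/(2 + 4)*7) = 22941/(-17448 - 8*(-6 - 2 - 12)/6*7) = 22941/(-17448 - 8*(⅙)*(-20)*7) = 22941/(-17448 - (-80)*7/3) = 22941/(-17448 - 8*(-70/3)) = 22941/(-17448 + 560/3) = 22941/(-51784/3) = 22941*(-3/51784) = -68823/51784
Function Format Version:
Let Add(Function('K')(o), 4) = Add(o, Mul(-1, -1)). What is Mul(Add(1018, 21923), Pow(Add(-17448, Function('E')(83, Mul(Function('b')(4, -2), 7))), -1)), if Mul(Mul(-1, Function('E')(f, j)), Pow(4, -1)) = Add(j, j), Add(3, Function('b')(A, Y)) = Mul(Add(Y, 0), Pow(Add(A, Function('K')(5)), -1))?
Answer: Rational(-68823, 51784) ≈ -1.3290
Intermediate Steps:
Function('K')(o) = Add(-3, o) (Function('K')(o) = Add(-4, Add(o, Mul(-1, -1))) = Add(-4, Add(o, 1)) = Add(-4, Add(1, o)) = Add(-3, o))
Function('b')(A, Y) = Add(-3, Mul(Y, Pow(Add(2, A), -1))) (Function('b')(A, Y) = Add(-3, Mul(Add(Y, 0), Pow(Add(A, Add(-3, 5)), -1))) = Add(-3, Mul(Y, Pow(Add(A, 2), -1))) = Add(-3, Mul(Y, Pow(Add(2, A), -1))))
Function('E')(f, j) = Mul(-8, j) (Function('E')(f, j) = Mul(-4, Add(j, j)) = Mul(-4, Mul(2, j)) = Mul(-8, j))
Mul(Add(1018, 21923), Pow(Add(-17448, Function('E')(83, Mul(Function('b')(4, -2), 7))), -1)) = Mul(Add(1018, 21923), Pow(Add(-17448, Mul(-8, Mul(Mul(Pow(Add(2, 4), -1), Add(-6, -2, Mul(-3, 4))), 7))), -1)) = Mul(22941, Pow(Add(-17448, Mul(-8, Mul(Mul(Pow(6, -1), Add(-6, -2, -12)), 7))), -1)) = Mul(22941, Pow(Add(-17448, Mul(-8, Mul(Mul(Rational(1, 6), -20), 7))), -1)) = Mul(22941, Pow(Add(-17448, Mul(-8, Mul(Rational(-10, 3), 7))), -1)) = Mul(22941, Pow(Add(-17448, Mul(-8, Rational(-70, 3))), -1)) = Mul(22941, Pow(Add(-17448, Rational(560, 3)), -1)) = Mul(22941, Pow(Rational(-51784, 3), -1)) = Mul(22941, Rational(-3, 51784)) = Rational(-68823, 51784)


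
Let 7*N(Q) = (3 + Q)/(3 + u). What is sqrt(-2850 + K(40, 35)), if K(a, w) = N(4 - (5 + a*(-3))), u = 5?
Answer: 11*I*sqrt(4613)/14 ≈ 53.365*I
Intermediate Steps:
N(Q) = 3/56 + Q/56 (N(Q) = ((3 + Q)/(3 + 5))/7 = ((3 + Q)/8)/7 = ((3 + Q)*(1/8))/7 = (3/8 + Q/8)/7 = 3/56 + Q/56)
K(a, w) = 1/28 + 3*a/56 (K(a, w) = 3/56 + (4 - (5 + a*(-3)))/56 = 3/56 + (4 - (5 - 3*a))/56 = 3/56 + (4 + (-5 + 3*a))/56 = 3/56 + (-1 + 3*a)/56 = 3/56 + (-1/56 + 3*a/56) = 1/28 + 3*a/56)
sqrt(-2850 + K(40, 35)) = sqrt(-2850 + (1/28 + (3/56)*40)) = sqrt(-2850 + (1/28 + 15/7)) = sqrt(-2850 + 61/28) = sqrt(-79739/28) = 11*I*sqrt(4613)/14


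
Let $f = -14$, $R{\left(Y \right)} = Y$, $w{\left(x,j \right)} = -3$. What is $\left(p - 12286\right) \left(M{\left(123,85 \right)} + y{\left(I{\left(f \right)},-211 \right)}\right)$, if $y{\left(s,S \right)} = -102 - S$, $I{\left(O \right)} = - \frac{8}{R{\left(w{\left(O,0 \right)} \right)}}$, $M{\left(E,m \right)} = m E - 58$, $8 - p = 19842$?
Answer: $-337452720$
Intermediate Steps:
$p = -19834$ ($p = 8 - 19842 = -19834$)
$M{\left(E,m \right)} = -58 + E m$ ($M{\left(E,m \right)} = E m - 58 = -58 + E m$)
$I{\left(O \right)} = \frac{8}{3}$ ($I{\left(O \right)} = - \frac{8}{-3} = \left(-8\right) \left(- \frac{1}{3}\right) = \frac{8}{3}$)
$\left(p - 12286\right) \left(M{\left(123,85 \right)} + y{\left(I{\left(f \right)},-211 \right)}\right) = \left(-19834 - 12286\right) \left(\left(-58 + 123 \cdot 85\right) - -109\right) = - 32120 \left(\left(-58 + 10455\right) + \left(-102 + 211\right)\right) = - 32120 \left(10397 + 109\right) = \left(-32120\right) 10506 = -337452720$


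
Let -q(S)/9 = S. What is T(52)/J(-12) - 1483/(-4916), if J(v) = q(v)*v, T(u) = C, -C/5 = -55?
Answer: 142517/1592784 ≈ 0.089477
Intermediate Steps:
C = 275 (C = -5*(-55) = 275)
q(S) = -9*S
T(u) = 275
J(v) = -9*v² (J(v) = (-9*v)*v = -9*v²)
T(52)/J(-12) - 1483/(-4916) = 275/((-9*(-12)²)) - 1483/(-4916) = 275/((-9*144)) - 1483*(-1/4916) = 275/(-1296) + 1483/4916 = 275*(-1/1296) + 1483/4916 = -275/1296 + 1483/4916 = 142517/1592784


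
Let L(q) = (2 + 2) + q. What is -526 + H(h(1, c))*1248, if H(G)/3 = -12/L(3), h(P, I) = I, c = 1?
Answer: -48610/7 ≈ -6944.3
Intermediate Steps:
L(q) = 4 + q
H(G) = -36/7 (H(G) = 3*(-12/(4 + 3)) = 3*(-12/7) = -36/7)
-526 + H(h(1, c))*1248 = -526 - 36/7*1248 = -526 - 44928/7 = -48610/7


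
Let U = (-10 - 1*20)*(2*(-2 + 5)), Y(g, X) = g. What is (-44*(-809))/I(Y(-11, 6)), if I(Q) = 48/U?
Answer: -133485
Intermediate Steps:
U = -180 (U = (-10 - 20)*(2*3) = -30*6 = -180)
I(Q) = -4/15 (I(Q) = 48/(-180) = 48*(-1/180) = -4/15)
(-44*(-809))/I(Y(-11, 6)) = (-44*(-809))/(-4/15) = 35596*(-15/4) = -133485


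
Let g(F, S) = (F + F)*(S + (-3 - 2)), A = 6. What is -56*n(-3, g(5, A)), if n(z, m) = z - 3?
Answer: 336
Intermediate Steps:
g(F, S) = 2*F*(-5 + S) (g(F, S) = (2*F)*(S - 5) = (2*F)*(-5 + S) = 2*F*(-5 + S))
n(z, m) = -3 + z
-56*n(-3, g(5, A)) = -56*(-3 - 3) = -56*(-6) = 336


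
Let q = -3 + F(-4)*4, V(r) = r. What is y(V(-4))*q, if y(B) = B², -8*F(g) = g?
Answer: -16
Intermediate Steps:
F(g) = -g/8
q = -1 (q = -3 - ⅛*(-4)*4 = -3 + (½)*4 = -3 + 2 = -1)
y(V(-4))*q = (-4)²*(-1) = 16*(-1) = -16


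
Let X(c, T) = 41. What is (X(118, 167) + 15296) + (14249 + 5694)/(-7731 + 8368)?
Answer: 199788/13 ≈ 15368.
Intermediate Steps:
(X(118, 167) + 15296) + (14249 + 5694)/(-7731 + 8368) = (41 + 15296) + (14249 + 5694)/(-7731 + 8368) = 15337 + 19943/637 = 15337 + 19943*(1/637) = 15337 + 407/13 = 199788/13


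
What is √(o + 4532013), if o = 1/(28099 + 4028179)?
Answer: √74566982872692916970/4056278 ≈ 2128.9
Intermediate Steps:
o = 1/4056278 ≈ 2.4653e-7
√(o + 4532013) = √(1/4056278 + 4532013) = √(18383104627615/4056278) = √74566982872692916970/4056278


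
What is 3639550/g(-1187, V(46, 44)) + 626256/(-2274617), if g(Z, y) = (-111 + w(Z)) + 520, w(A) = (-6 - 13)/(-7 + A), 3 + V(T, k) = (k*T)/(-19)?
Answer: 1976864285498892/222168666241 ≈ 8898.0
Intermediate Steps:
V(T, k) = -3 - T*k/19 (V(T, k) = -3 + (k*T)/(-19) = -3 + (T*k)*(-1/19) = -3 - T*k/19)
w(A) = -19/(-7 + A)
g(Z, y) = 409 - 19/(-7 + Z) (g(Z, y) = (-111 - 19/(-7 + Z)) + 520 = 409 - 19/(-7 + Z))
3639550/g(-1187, V(46, 44)) + 626256/(-2274617) = 3639550/(((-2882 + 409*(-1187))/(-7 - 1187))) + 626256/(-2274617) = 3639550/(((-2882 - 485483)/(-1194))) + 626256*(-1/2274617) = 3639550/((-1/1194*(-488365))) - 626256/2274617 = 3639550/(488365/1194) - 626256/2274617 = 3639550*(1194/488365) - 626256/2274617 = 869124540/97673 - 626256/2274617 = 1976864285498892/222168666241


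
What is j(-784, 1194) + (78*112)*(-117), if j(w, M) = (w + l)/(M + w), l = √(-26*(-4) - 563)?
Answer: -209533352/205 + 3*I*√51/410 ≈ -1.0221e+6 + 0.052254*I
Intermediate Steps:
l = 3*I*√51 (l = √(104 - 563) = √(-459) = 3*I*√51 ≈ 21.424*I)
j(w, M) = (w + 3*I*√51)/(M + w)
j(-784, 1194) + (78*112)*(-117) = (-784 + 3*I*√51)/(1194 - 784) + (78*112)*(-117) = (-784 + 3*I*√51)/410 + 8736*(-117) = (-784 + 3*I*√51)/410 - 1022112 = (-392/205 + 3*I*√51/410) - 1022112 = -209533352/205 + 3*I*√51/410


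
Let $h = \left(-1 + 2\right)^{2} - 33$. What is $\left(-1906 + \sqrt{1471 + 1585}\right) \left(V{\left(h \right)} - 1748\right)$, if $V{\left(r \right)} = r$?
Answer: $3392680 - 7120 \sqrt{191} \approx 3.2943 \cdot 10^{6}$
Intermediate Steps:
$h = -32$ ($h = 1^{2} - 33 = 1 - 33 = -32$)
$\left(-1906 + \sqrt{1471 + 1585}\right) \left(V{\left(h \right)} - 1748\right) = \left(-1906 + \sqrt{1471 + 1585}\right) \left(-32 - 1748\right) = \left(-1906 + \sqrt{3056}\right) \left(-1780\right) = \left(-1906 + 4 \sqrt{191}\right) \left(-1780\right) = 3392680 - 7120 \sqrt{191}$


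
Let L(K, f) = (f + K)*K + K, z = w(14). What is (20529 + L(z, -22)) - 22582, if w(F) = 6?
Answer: -2143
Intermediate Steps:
z = 6
L(K, f) = K + K*(K + f) (L(K, f) = (K + f)*K + K = K*(K + f) + K = K + K*(K + f))
(20529 + L(z, -22)) - 22582 = (20529 + 6*(1 + 6 - 22)) - 22582 = (20529 + 6*(-15)) - 22582 = (20529 - 90) - 22582 = 20439 - 22582 = -2143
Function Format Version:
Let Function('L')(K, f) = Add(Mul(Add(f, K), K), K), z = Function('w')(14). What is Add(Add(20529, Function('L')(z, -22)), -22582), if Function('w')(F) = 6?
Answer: -2143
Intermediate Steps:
z = 6
Function('L')(K, f) = Add(K, Mul(K, Add(K, f))) (Function('L')(K, f) = Add(Mul(Add(K, f), K), K) = Add(Mul(K, Add(K, f)), K) = Add(K, Mul(K, Add(K, f))))
Add(Add(20529, Function('L')(z, -22)), -22582) = Add(Add(20529, Mul(6, Add(1, 6, -22))), -22582) = Add(Add(20529, Mul(6, -15)), -22582) = Add(Add(20529, -90), -22582) = Add(20439, -22582) = -2143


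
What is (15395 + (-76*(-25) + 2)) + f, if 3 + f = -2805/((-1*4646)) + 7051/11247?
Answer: 39292930783/2271894 ≈ 17295.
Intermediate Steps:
f = -4019735/2271894 (f = -3 + (-2805/((-1*4646)) + 7051/11247) = -3 + (-2805/(-4646) + 7051*(1/11247)) = -3 + (-2805*(-1/4646) + 7051/11247) = -3 + (2805/4646 + 7051/11247) = -3 + 2795947/2271894 = -4019735/2271894 ≈ -1.7693)
(15395 + (-76*(-25) + 2)) + f = (15395 + (-76*(-25) + 2)) - 4019735/2271894 = (15395 + (1900 + 2)) - 4019735/2271894 = (15395 + 1902) - 4019735/2271894 = 17297 - 4019735/2271894 = 39292930783/2271894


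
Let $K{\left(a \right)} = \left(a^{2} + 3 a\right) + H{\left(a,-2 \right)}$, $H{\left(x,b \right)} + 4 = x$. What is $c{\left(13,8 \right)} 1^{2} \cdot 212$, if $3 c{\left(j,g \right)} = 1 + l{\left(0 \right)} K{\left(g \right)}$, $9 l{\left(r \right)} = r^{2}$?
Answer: $\frac{212}{3} \approx 70.667$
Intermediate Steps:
$H{\left(x,b \right)} = -4 + x$
$l{\left(r \right)} = \frac{r^{2}}{9}$
$K{\left(a \right)} = -4 + a^{2} + 4 a$ ($K{\left(a \right)} = \left(a^{2} + 3 a\right) + \left(-4 + a\right) = -4 + a^{2} + 4 a$)
$c{\left(j,g \right)} = \frac{1}{3}$ ($c{\left(j,g \right)} = \frac{1 + \frac{0^{2}}{9} \left(-4 + g^{2} + 4 g\right)}{3} = \frac{1 + \frac{1}{9} \cdot 0 \left(-4 + g^{2} + 4 g\right)}{3} = \frac{1 + 0 \left(-4 + g^{2} + 4 g\right)}{3} = \frac{1 + 0}{3} = \frac{1}{3} \cdot 1 = \frac{1}{3}$)
$c{\left(13,8 \right)} 1^{2} \cdot 212 = \frac{1^{2}}{3} \cdot 212 = \frac{1}{3} \cdot 1 \cdot 212 = \frac{1}{3} \cdot 212 = \frac{212}{3}$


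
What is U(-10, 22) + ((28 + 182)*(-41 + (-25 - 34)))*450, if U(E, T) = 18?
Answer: -9449982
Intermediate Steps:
U(-10, 22) + ((28 + 182)*(-41 + (-25 - 34)))*450 = 18 + ((28 + 182)*(-41 + (-25 - 34)))*450 = 18 + (210*(-41 - 59))*450 = 18 + (210*(-100))*450 = 18 - 21000*450 = 18 - 9450000 = -9449982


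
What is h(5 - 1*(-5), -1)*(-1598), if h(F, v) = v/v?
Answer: -1598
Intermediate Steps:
h(F, v) = 1
h(5 - 1*(-5), -1)*(-1598) = 1*(-1598) = -1598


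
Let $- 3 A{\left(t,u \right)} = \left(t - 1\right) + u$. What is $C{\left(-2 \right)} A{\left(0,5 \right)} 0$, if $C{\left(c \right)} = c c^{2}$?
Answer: $0$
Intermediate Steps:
$C{\left(c \right)} = c^{3}$
$A{\left(t,u \right)} = \frac{1}{3} - \frac{t}{3} - \frac{u}{3}$ ($A{\left(t,u \right)} = - \frac{\left(t - 1\right) + u}{3} = - \frac{\left(-1 + t\right) + u}{3} = - \frac{-1 + t + u}{3} = \frac{1}{3} - \frac{t}{3} - \frac{u}{3}$)
$C{\left(-2 \right)} A{\left(0,5 \right)} 0 = \left(-2\right)^{3} \left(\frac{1}{3} - 0 - \frac{5}{3}\right) 0 = - 8 \left(\frac{1}{3} + 0 - \frac{5}{3}\right) 0 = \left(-8\right) \left(- \frac{4}{3}\right) 0 = \frac{32}{3} \cdot 0 = 0$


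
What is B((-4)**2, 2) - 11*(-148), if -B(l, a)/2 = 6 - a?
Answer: 1620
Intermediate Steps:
B(l, a) = -12 + 2*a (B(l, a) = -2*(6 - a) = -12 + 2*a)
B((-4)**2, 2) - 11*(-148) = (-12 + 2*2) - 11*(-148) = (-12 + 4) + 1628 = -8 + 1628 = 1620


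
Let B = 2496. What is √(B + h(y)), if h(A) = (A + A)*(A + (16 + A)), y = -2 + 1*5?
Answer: 6*√73 ≈ 51.264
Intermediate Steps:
y = 3 (y = -2 + 5 = 3)
h(A) = 2*A*(16 + 2*A) (h(A) = (2*A)*(16 + 2*A) = 2*A*(16 + 2*A))
√(B + h(y)) = √(2496 + 4*3*(8 + 3)) = √(2496 + 4*3*11) = √(2496 + 132) = √2628 = 6*√73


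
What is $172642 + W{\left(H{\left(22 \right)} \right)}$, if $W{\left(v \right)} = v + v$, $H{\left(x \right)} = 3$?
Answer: $172648$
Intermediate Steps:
$W{\left(v \right)} = 2 v$
$172642 + W{\left(H{\left(22 \right)} \right)} = 172642 + 2 \cdot 3 = 172642 + 6 = 172648$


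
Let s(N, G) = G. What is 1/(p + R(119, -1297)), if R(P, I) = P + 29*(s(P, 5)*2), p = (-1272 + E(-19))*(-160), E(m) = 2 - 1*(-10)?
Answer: 1/202009 ≈ 4.9503e-6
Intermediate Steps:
E(m) = 12 (E(m) = 2 + 10 = 12)
p = 201600 (p = (-1272 + 12)*(-160) = -1260*(-160) = 201600)
R(P, I) = 290 + P (R(P, I) = P + 29*(5*2) = P + 29*10 = P + 290 = 290 + P)
1/(p + R(119, -1297)) = 1/(201600 + (290 + 119)) = 1/(201600 + 409) = 1/202009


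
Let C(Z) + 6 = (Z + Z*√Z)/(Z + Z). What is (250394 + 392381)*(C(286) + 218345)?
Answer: 280686344225/2 + 642775*√286/2 ≈ 1.4035e+11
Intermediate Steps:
C(Z) = -6 + (Z + Z^(3/2))/(2*Z) (C(Z) = -6 + (Z + Z*√Z)/(Z + Z) = -6 + (Z + Z^(3/2))/((2*Z)) = -6 + (Z + Z^(3/2))*(1/(2*Z)) = -6 + (Z + Z^(3/2))/(2*Z))
(250394 + 392381)*(C(286) + 218345) = (250394 + 392381)*((-11/2 + √286/2) + 218345) = 642775*(436679/2 + √286/2) = 280686344225/2 + 642775*√286/2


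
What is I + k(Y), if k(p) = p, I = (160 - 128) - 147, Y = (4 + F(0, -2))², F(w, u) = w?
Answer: -99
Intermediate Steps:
Y = 16 (Y = (4 + 0)² = 4² = 16)
I = -115 (I = 32 - 147 = -115)
I + k(Y) = -115 + 16 = -99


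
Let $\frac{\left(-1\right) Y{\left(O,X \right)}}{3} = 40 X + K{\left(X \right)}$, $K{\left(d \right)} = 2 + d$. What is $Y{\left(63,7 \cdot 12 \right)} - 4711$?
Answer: $-15049$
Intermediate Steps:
$Y{\left(O,X \right)} = -6 - 123 X$ ($Y{\left(O,X \right)} = - 3 \left(40 X + \left(2 + X\right)\right) = - 3 \left(2 + 41 X\right) = -6 - 123 X$)
$Y{\left(63,7 \cdot 12 \right)} - 4711 = \left(-6 - 123 \cdot 7 \cdot 12\right) - 4711 = \left(-6 - 10332\right) - 4711 = -10338 - 4711 = -15049$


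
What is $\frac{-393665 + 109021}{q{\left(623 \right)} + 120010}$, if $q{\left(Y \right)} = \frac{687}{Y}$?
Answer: $- \frac{177333212}{74766917} \approx -2.3718$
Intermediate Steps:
$\frac{-393665 + 109021}{q{\left(623 \right)} + 120010} = \frac{-393665 + 109021}{\frac{687}{623} + 120010} = - \frac{284644}{687 \cdot \frac{1}{623} + 120010} = - \frac{284644}{\frac{687}{623} + 120010} = - \frac{284644}{\frac{74766917}{623}} = \left(-284644\right) \frac{623}{74766917} = - \frac{177333212}{74766917}$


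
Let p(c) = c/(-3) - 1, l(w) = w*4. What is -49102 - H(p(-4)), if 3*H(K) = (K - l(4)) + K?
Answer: -441872/9 ≈ -49097.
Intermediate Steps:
l(w) = 4*w
p(c) = -1 - c/3 (p(c) = c*(-⅓) - 1 = -c/3 - 1 = -1 - c/3)
H(K) = -16/3 + 2*K/3 (H(K) = ((K - 4*4) + K)/3 = ((K - 1*16) + K)/3 = ((K - 16) + K)/3 = ((-16 + K) + K)/3 = (-16 + 2*K)/3 = -16/3 + 2*K/3)
-49102 - H(p(-4)) = -49102 - (-16/3 + 2*(-1 - ⅓*(-4))/3) = -49102 - (-16/3 + 2*(-1 + 4/3)/3) = -49102 - (-16/3 + (⅔)*(⅓)) = -49102 - (-16/3 + 2/9) = -49102 - 1*(-46/9) = -49102 + 46/9 = -441872/9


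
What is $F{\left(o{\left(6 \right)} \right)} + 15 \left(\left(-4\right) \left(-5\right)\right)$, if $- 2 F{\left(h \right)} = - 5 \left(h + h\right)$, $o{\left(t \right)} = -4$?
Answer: $280$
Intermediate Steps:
$F{\left(h \right)} = 5 h$ ($F{\left(h \right)} = - \frac{\left(-5\right) \left(h + h\right)}{2} = - \frac{\left(-5\right) 2 h}{2} = - \frac{\left(-10\right) h}{2} = 5 h$)
$F{\left(o{\left(6 \right)} \right)} + 15 \left(\left(-4\right) \left(-5\right)\right) = 5 \left(-4\right) + 15 \left(\left(-4\right) \left(-5\right)\right) = -20 + 15 \cdot 20 = -20 + 300 = 280$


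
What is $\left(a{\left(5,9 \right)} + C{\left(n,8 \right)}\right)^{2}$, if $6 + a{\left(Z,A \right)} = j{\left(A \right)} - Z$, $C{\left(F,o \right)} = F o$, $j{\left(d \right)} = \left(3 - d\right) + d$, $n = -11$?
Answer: $9216$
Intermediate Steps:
$j{\left(d \right)} = 3$
$a{\left(Z,A \right)} = -3 - Z$ ($a{\left(Z,A \right)} = -6 - \left(-3 + Z\right) = -3 - Z$)
$\left(a{\left(5,9 \right)} + C{\left(n,8 \right)}\right)^{2} = \left(\left(-3 - 5\right) - 88\right)^{2} = \left(-8 - 88\right)^{2} = \left(-96\right)^{2} = 9216$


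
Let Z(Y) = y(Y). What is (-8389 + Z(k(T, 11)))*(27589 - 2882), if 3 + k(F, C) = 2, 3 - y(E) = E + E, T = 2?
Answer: -207143488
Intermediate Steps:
y(E) = 3 - 2*E (y(E) = 3 - (E + E) = 3 - 2*E)
k(F, C) = -1 (k(F, C) = -3 + 2 = -1)
Z(Y) = 3 - 2*Y
(-8389 + Z(k(T, 11)))*(27589 - 2882) = (-8389 + (3 - 2*(-1)))*(27589 - 2882) = (-8389 + (3 + 2))*24707 = (-8389 + 5)*24707 = -8384*24707 = -207143488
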